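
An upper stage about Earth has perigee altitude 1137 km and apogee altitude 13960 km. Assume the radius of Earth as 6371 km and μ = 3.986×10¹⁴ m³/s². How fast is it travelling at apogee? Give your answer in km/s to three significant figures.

v ≈ 3.25 km/s

r_p = 6371 + 1137 = 7508.0 km = 7.5080×10⁶ m.
r_a = 6371 + 13960 = 20331 km = 2.0331×10⁷ m.
Semi-major axis a = (r_p + r_a)/2 = 13920 km = 1.392×10⁷ m.
Vis-viva: v² = μ(2/r − 1/a) = 3.986×10¹⁴ × (9.837×10⁻⁸ − 7.184×10⁻⁸) = 1.057×10⁷ m²/s².
v = 3252 m/s = 3.252 km/s.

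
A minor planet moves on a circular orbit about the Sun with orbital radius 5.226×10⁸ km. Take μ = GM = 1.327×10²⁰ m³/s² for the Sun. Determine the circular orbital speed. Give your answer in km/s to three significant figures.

r = 5.226×10⁸ km = 5.226×10¹¹ m.
For a circular orbit v = √(μ/r) = √(1.327×10²⁰ / 5.226×10¹¹) = √(2.539×10⁸) = 15930 m/s.
That is 15.93 km/s.

v ≈ 15.9 km/s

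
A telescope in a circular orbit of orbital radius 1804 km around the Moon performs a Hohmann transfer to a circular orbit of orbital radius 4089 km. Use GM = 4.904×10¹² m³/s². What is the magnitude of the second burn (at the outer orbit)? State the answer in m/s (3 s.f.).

r₁ = 1804 km = 1.804×10⁶ m.
r₂ = 4089 km = 4.089×10⁶ m.
Transfer ellipse a_t = (r₁ + r₂)/2 = 2.946×10⁶ m.
At r₁: circular v_c1 = √(μ/r₁) = 1649 m/s; transfer-perilune v_p = √[μ(2/r₁ − 1/a_t)] = 1942 m/s.
At r₂: circular v_c2 = √(μ/r₂) = 1095 m/s; transfer-apolune v_a = √[μ(2/r₂ − 1/a_t)] = 856.9 m/s.
Δv₂ = v_c2 − v_a = 238.2 m/s.

Δv ≈ 238 m/s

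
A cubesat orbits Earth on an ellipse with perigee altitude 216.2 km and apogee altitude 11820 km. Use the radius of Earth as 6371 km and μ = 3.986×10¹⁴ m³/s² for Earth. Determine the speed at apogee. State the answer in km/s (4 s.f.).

v ≈ 3.413 km/s

r_p = 6371 + 216.2 = 6587.2 km = 6.5872×10⁶ m.
r_a = 6371 + 11820 = 18191 km = 1.8191×10⁷ m.
Semi-major axis a = (r_p + r_a)/2 = 12389 km = 1.239×10⁷ m.
Vis-viva: v² = μ(2/r − 1/a) = 3.986×10¹⁴ × (1.099×10⁻⁷ − 8.072×10⁻⁸) = 1.165×10⁷ m²/s².
v = 3413 m/s = 3.413 km/s.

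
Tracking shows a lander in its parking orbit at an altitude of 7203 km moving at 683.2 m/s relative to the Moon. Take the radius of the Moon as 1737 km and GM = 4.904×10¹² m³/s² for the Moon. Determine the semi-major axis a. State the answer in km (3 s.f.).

a ≈ 7780 km

r = 1737 + 7203 = 8940.0 km = 8.940×10⁶ m.
Vis-viva rearranged: 1/a = 2/r − v²/μ = 2.237×10⁻⁷ − 9.518×10⁻⁸ = 1.285×10⁻⁷ m⁻¹.
a = 7.780×10⁶ m = 7780.1 km.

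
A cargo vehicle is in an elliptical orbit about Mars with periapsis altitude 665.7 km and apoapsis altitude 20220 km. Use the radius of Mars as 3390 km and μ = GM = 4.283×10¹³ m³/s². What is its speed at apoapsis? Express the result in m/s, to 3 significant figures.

v ≈ 729 m/s

r_p = 3390 + 665.7 = 4055.7 km = 4.0557×10⁶ m.
r_a = 3390 + 20220 = 23610 km = 2.3610×10⁷ m.
Semi-major axis a = (r_p + r_a)/2 = 13833 km = 1.383×10⁷ m.
Vis-viva: v² = μ(2/r − 1/a) = 4.283×10¹³ × (8.471×10⁻⁸ − 7.229×10⁻⁸) = 5.319×10⁵ m²/s².
v = 729.3 m/s.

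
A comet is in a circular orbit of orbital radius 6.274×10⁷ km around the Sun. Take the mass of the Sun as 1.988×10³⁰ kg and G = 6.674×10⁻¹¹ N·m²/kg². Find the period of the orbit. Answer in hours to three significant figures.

T ≈ 2380 hours

μ = GM = 6.674×10⁻¹¹ × 1.988×10³⁰ = 1.327×10²⁰ m³/s².
r = 6.274×10⁷ km = 6.274×10¹⁰ m.
Kepler's third law: T = 2π√(r³/μ) = 2π√((6.274×10¹⁰)³ / 1.327×10²⁰).
r³/μ = 1.861×10¹² s², so T = 2π × 1.364×10⁶ = 8.572×10⁶ s.
Converting: 8.572×10⁶ s ÷ 3600 = 2381 hours.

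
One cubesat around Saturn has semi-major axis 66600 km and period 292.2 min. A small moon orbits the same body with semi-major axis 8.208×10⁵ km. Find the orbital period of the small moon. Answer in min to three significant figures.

T₂ ≈ 12600 min

Kepler's third law: T² ∝ a³, so T₂ = T₁ (a₂/a₁)^(3/2).
a₂/a₁ = 12.32, (a₂/a₁)^(3/2) = 43.27.
T₂ = 292.2 × 43.27 = 12640 min.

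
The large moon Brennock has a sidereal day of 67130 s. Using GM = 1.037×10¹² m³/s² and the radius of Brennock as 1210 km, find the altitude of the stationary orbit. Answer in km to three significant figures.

A synchronous orbit has period T, so by Kepler's third law a = (μT²/4π²)^(1/3).
μT²/4π² = 1.037×10¹² × (6.713×10⁴)² / 39.48 = 1.184×10²⁰ m³.
a = 4.910×10⁶ m = 4910.0 km.
Altitude h = a − R = 4910.0 − 1210 = 3700.0 km.

h_sync ≈ 3700 km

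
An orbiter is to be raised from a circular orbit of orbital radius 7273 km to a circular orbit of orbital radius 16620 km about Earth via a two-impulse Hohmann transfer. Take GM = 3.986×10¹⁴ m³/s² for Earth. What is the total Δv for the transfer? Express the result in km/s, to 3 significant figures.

Δv_total ≈ 2.40 km/s

r₁ = 7273 km = 7.273×10⁶ m.
r₂ = 16620 km = 1.662×10⁷ m.
Transfer ellipse a_t = (r₁ + r₂)/2 = 1.195×10⁷ m.
At r₁: circular v_c1 = √(μ/r₁) = 7403 m/s; transfer-perigee v_p = √[μ(2/r₁ − 1/a_t)] = 8732 m/s.
Δv₁ = v_p − v_c1 = 1329 m/s.
At r₂: circular v_c2 = √(μ/r₂) = 4897 m/s; transfer-apogee v_a = √[μ(2/r₂ − 1/a_t)] = 3821 m/s.
Δv₂ = v_c2 − v_a = 1076 m/s.
Total Δv = Δv₁ + Δv₂ = 2405 m/s = 2.405 km/s.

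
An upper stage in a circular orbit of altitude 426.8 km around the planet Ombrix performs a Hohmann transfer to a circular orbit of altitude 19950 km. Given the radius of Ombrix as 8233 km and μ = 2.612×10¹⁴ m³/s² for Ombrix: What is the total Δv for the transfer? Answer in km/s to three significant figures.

r₁ = 8233 + 426.8 = 8659.8 km = 8.6598×10⁶ m.
r₂ = 8233 + 19950 = 28183 km = 2.8183×10⁷ m.
Transfer ellipse a_t = (r₁ + r₂)/2 = 1.842×10⁷ m.
At r₁: circular v_c1 = √(μ/r₁) = 5492 m/s; transfer-periapsis v_p = √[μ(2/r₁ − 1/a_t)] = 6793 m/s.
Δv₁ = v_p − v_c1 = 1301 m/s.
At r₂: circular v_c2 = √(μ/r₂) = 3044 m/s; transfer-apoapsis v_a = √[μ(2/r₂ − 1/a_t)] = 2087 m/s.
Δv₂ = v_c2 − v_a = 957.0 m/s.
Total Δv = Δv₁ + Δv₂ = 2258 m/s = 2.258 km/s.

Δv_total ≈ 2.26 km/s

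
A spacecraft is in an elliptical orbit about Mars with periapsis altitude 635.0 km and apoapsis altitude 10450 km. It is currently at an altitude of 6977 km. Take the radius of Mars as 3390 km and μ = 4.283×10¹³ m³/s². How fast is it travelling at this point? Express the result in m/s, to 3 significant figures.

v ≈ 1860 m/s

r_p = 3390 + 635.0 = 4025.0 km = 4.0250×10⁶ m.
r_a = 3390 + 10450 = 13840 km = 1.3840×10⁷ m.
r = 3390 + 6977 = 10367 km = 1.037×10⁷ m.
Semi-major axis a = (r_p + r_a)/2 = 8932.5 km = 8.932×10⁶ m.
Vis-viva: v² = μ(2/r − 1/a) = 4.283×10¹³ × (1.929×10⁻⁷ − 1.120×10⁻⁷) = 3.468×10⁶ m²/s².
v = 1862 m/s.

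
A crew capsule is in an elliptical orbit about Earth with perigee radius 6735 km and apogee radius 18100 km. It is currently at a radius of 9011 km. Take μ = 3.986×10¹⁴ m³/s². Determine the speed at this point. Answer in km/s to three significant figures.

v ≈ 7.51 km/s

Semi-major axis a = (r_p + r_a)/2 = 12418 km = 1.242×10⁷ m.
Vis-viva: v² = μ(2/r − 1/a) = 3.986×10¹⁴ × (2.220×10⁻⁷ − 8.053×10⁻⁸) = 5.637×10⁷ m²/s².
v = 7508 m/s = 7.508 km/s.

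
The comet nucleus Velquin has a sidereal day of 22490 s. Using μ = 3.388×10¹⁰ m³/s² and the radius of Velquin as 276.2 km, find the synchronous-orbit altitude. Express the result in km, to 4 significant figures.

h_sync ≈ 481.0 km

A synchronous orbit has period T, so by Kepler's third law a = (μT²/4π²)^(1/3).
μT²/4π² = 3.388×10¹⁰ × (2.249×10⁴)² / 39.48 = 4.341×10¹⁷ m³.
a = 7.572×10⁵ m = 757.16 km.
Altitude h = a − R = 757.16 − 276.2 = 480.96 km.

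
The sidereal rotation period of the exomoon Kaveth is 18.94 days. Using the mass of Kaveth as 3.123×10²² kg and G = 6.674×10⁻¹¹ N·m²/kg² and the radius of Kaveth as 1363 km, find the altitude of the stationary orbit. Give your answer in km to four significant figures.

μ = GM = 6.674×10⁻¹¹ × 3.123×10²² = 2.084×10¹² m³/s².
T = 18.94 days = 1.636×10⁶ s.
A synchronous orbit has period T, so by Kepler's third law a = (μT²/4π²)^(1/3).
μT²/4π² = 2.084×10¹² × (1.636×10⁶)² / 39.48 = 1.414×10²³ m³.
a = 5.209×10⁷ m = 52095 km.
Altitude h = a − R = 52095 − 1363 = 50732 km.

h_sync ≈ 50730 km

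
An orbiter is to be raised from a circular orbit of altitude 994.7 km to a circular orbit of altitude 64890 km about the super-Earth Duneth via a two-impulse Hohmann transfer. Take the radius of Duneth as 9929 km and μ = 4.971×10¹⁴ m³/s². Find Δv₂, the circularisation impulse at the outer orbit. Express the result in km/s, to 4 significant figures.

r₁ = 9929 + 994.7 = 10924 km = 1.0924×10⁷ m.
r₂ = 9929 + 64890 = 74819 km = 7.4819×10⁷ m.
Transfer ellipse a_t = (r₁ + r₂)/2 = 4.287×10⁷ m.
At r₁: circular v_c1 = √(μ/r₁) = 6746 m/s; transfer-periapsis v_p = √[μ(2/r₁ − 1/a_t)] = 8912 m/s.
At r₂: circular v_c2 = √(μ/r₂) = 2578 m/s; transfer-apoapsis v_a = √[μ(2/r₂ − 1/a_t)] = 1301 m/s.
Δv₂ = v_c2 − v_a = 1276 m/s.
= 1.276 km/s.

Δv ≈ 1.276 km/s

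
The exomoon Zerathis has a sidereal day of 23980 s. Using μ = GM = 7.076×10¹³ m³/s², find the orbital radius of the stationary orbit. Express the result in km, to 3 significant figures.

A synchronous orbit has period T, so by Kepler's third law a = (μT²/4π²)^(1/3).
μT²/4π² = 7.076×10¹³ × (2.398×10⁴)² / 39.48 = 1.031×10²¹ m³.
a = 1.010×10⁷ m = 10101 km.

r_sync ≈ 10100 km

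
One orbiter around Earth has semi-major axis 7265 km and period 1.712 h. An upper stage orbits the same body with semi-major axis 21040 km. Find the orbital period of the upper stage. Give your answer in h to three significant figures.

T₂ ≈ 8.44 h

Kepler's third law: T² ∝ a³, so T₂ = T₁ (a₂/a₁)^(3/2).
a₂/a₁ = 2.896, (a₂/a₁)^(3/2) = 4.929.
T₂ = 1.712 × 4.929 = 8.438 h.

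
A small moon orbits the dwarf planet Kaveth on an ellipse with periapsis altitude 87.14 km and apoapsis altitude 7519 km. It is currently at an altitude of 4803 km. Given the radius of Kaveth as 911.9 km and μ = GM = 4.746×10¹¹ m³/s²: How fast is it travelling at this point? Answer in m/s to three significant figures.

v ≈ 256 m/s

r_p = 911.9 + 87.14 = 999.04 km = 9.9904×10⁵ m.
r_a = 911.9 + 7519 = 8430.9 km = 8.4309×10⁶ m.
r = 911.9 + 4803 = 5714.9 km = 5.715×10⁶ m.
Semi-major axis a = (r_p + r_a)/2 = 4715.0 km = 4.715×10⁶ m.
Vis-viva: v² = μ(2/r − 1/a) = 4.746×10¹¹ × (3.500×10⁻⁷ − 2.121×10⁻⁷) = 6.543×10⁴ m²/s².
v = 255.8 m/s.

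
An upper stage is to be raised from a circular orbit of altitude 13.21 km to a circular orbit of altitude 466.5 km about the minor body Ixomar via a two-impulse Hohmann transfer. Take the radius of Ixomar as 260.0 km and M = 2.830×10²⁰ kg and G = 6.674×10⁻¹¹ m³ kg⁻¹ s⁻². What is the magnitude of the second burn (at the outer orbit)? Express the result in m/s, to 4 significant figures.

μ = GM = 6.674×10⁻¹¹ × 2.830×10²⁰ = 1.889×10¹⁰ m³/s².
r₁ = 260.0 + 13.21 = 273.21 km = 2.7321×10⁵ m.
r₂ = 260.0 + 466.5 = 726.50 km = 7.2650×10⁵ m.
Transfer ellipse a_t = (r₁ + r₂)/2 = 4.999×10⁵ m.
At r₁: circular v_c1 = √(μ/r₁) = 262.9 m/s; transfer-periapsis v_p = √[μ(2/r₁ − 1/a_t)] = 317.0 m/s.
At r₂: circular v_c2 = √(μ/r₂) = 161.2 m/s; transfer-apoapsis v_a = √[μ(2/r₂ − 1/a_t)] = 119.2 m/s.
Δv₂ = v_c2 − v_a = 42.03 m/s.

Δv ≈ 42.03 m/s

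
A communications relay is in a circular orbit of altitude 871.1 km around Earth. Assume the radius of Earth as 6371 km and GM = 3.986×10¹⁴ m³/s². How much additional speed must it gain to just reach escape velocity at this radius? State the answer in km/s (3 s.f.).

r = 6371 + 871.1 = 7242.1 km = 7.2421×10⁶ m.
Circular speed v_c = √(μ/r) = 7419 m/s.
Escape speed v_esc = √(2μ/r) = √2 × v_c = 10490 m/s.
Δv = v_esc − v_c = 3073 m/s = 3.073 km/s.

Δv ≈ 3.07 km/s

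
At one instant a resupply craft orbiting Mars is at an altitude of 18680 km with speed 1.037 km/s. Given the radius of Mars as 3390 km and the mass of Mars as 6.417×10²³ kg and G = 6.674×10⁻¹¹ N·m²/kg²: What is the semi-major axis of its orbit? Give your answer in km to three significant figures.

μ = GM = 6.674×10⁻¹¹ × 6.417×10²³ = 4.283×10¹³ m³/s².
r = 3390 + 18680 = 22070 km = 2.207×10⁷ m.
Specific orbital energy ε = v²/2 − μ/r = (1037)²/2 − 4.283×10¹³/2.207×10⁷ = -1.403×10⁶ J/kg.
Since ε = −μ/(2a), a = −μ/(2ε) = 1.526×10⁷ m = 15265 km.

a ≈ 15300 km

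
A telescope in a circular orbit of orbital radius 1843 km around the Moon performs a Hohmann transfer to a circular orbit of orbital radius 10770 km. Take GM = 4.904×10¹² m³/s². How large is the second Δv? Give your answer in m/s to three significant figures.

Δv ≈ 310 m/s

r₁ = 1843 km = 1.843×10⁶ m.
r₂ = 10770 km = 1.077×10⁷ m.
Transfer ellipse a_t = (r₁ + r₂)/2 = 6.306×10⁶ m.
At r₁: circular v_c1 = √(μ/r₁) = 1631 m/s; transfer-perilune v_p = √[μ(2/r₁ − 1/a_t)] = 2132 m/s.
At r₂: circular v_c2 = √(μ/r₂) = 674.8 m/s; transfer-apolune v_a = √[μ(2/r₂ − 1/a_t)] = 364.8 m/s.
Δv₂ = v_c2 − v_a = 310.0 m/s.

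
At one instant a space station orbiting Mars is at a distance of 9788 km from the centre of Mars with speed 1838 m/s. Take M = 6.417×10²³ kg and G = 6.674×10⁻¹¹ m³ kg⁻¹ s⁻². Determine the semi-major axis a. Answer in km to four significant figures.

a ≈ 7971 km

μ = GM = 6.674×10⁻¹¹ × 6.417×10²³ = 4.283×10¹³ m³/s².
r = 9.788×10⁶ m.
Vis-viva rearranged: 1/a = 2/r − v²/μ = 2.043×10⁻⁷ − 7.888×10⁻⁸ = 1.255×10⁻⁷ m⁻¹.
a = 7.971×10⁶ m = 7971.3 km.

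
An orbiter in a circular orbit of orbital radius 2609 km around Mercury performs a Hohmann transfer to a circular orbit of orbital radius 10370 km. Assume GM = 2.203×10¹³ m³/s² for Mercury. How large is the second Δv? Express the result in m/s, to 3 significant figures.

r₁ = 2609 km = 2.609×10⁶ m.
r₂ = 10370 km = 1.037×10⁷ m.
Transfer ellipse a_t = (r₁ + r₂)/2 = 6.490×10⁶ m.
At r₁: circular v_c1 = √(μ/r₁) = 2906 m/s; transfer-periherm v_p = √[μ(2/r₁ − 1/a_t)] = 3673 m/s.
At r₂: circular v_c2 = √(μ/r₂) = 1458 m/s; transfer-apoherm v_a = √[μ(2/r₂ − 1/a_t)] = 924.2 m/s.
Δv₂ = v_c2 − v_a = 533.4 m/s.

Δv ≈ 533 m/s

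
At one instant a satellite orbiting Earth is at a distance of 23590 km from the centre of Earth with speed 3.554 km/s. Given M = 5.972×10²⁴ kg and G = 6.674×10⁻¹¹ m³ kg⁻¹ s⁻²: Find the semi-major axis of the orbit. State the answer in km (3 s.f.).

a ≈ 18800 km

μ = GM = 6.674×10⁻¹¹ × 5.972×10²⁴ = 3.986×10¹⁴ m³/s².
r = 2.359×10⁷ m.
Vis-viva rearranged: 1/a = 2/r − v²/μ = 8.478×10⁻⁸ − 3.169×10⁻⁸ = 5.309×10⁻⁸ m⁻¹.
a = 1.884×10⁷ m = 18836 km.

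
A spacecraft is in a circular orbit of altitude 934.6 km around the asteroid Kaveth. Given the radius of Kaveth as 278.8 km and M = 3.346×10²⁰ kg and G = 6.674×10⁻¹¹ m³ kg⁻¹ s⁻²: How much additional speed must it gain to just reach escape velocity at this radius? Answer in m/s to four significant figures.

μ = GM = 6.674×10⁻¹¹ × 3.346×10²⁰ = 2.233×10¹⁰ m³/s².
r = 278.8 + 934.6 = 1213.4 km = 1.2134×10⁶ m.
Circular speed v_c = √(μ/r) = 135.7 m/s.
Escape speed v_esc = √(2μ/r) = √2 × v_c = 191.9 m/s.
Δv = v_esc − v_c = 56.19 m/s.

Δv ≈ 56.19 m/s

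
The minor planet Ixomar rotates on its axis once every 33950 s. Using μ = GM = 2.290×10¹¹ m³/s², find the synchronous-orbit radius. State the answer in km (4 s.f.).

A synchronous orbit has period T, so by Kepler's third law a = (μT²/4π²)^(1/3).
μT²/4π² = 2.290×10¹¹ × (3.395×10⁴)² / 39.48 = 6.686×10¹⁸ m³.
a = 1.884×10⁶ m = 1883.9 km.

r_sync ≈ 1884 km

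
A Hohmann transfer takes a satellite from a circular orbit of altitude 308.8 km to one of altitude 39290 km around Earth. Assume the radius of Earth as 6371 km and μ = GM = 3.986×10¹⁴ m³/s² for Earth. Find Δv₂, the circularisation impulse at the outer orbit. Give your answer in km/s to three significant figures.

Δv ≈ 1.46 km/s

r₁ = 6371 + 308.8 = 6679.8 km = 6.6798×10⁶ m.
r₂ = 6371 + 39290 = 45661 km = 4.5661×10⁷ m.
Transfer ellipse a_t = (r₁ + r₂)/2 = 2.617×10⁷ m.
At r₁: circular v_c1 = √(μ/r₁) = 7725 m/s; transfer-perigee v_p = √[μ(2/r₁ − 1/a_t)] = 10200 m/s.
At r₂: circular v_c2 = √(μ/r₂) = 2955 m/s; transfer-apogee v_a = √[μ(2/r₂ − 1/a_t)] = 1493 m/s.
Δv₂ = v_c2 − v_a = 1462 m/s.
= 1.462 km/s.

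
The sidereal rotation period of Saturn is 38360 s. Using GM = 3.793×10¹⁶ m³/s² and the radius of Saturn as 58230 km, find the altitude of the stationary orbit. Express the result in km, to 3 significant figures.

A synchronous orbit has period T, so by Kepler's third law a = (μT²/4π²)^(1/3).
μT²/4π² = 3.793×10¹⁶ × (3.836×10⁴)² / 39.48 = 1.414×10²⁴ m³.
a = 1.122×10⁸ m = 1.1223×10⁵ km.
Altitude h = a − R = 1.1223×10⁵ − 58230 = 54005 km.

h_sync ≈ 54000 km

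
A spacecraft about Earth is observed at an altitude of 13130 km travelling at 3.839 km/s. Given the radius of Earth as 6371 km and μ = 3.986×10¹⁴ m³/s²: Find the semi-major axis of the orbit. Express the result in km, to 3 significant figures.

a ≈ 15200 km

r = 6371 + 13130 = 19501 km = 1.950×10⁷ m.
Specific orbital energy ε = v²/2 − μ/r = (3839)²/2 − 3.986×10¹⁴/1.950×10⁷ = -1.307×10⁷ J/kg.
Since ε = −μ/(2a), a = −μ/(2ε) = 1.525×10⁷ m = 15247 km.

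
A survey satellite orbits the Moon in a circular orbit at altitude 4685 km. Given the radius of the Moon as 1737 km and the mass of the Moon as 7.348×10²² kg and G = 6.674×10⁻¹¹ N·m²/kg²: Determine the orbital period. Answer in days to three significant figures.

μ = GM = 6.674×10⁻¹¹ × 7.348×10²² = 4.904×10¹² m³/s².
r = 1737 + 4685 = 6422.0 km = 6.4220×10⁶ m.
Kepler's third law: T = 2π√(r³/μ) = 2π√((6.422×10⁶)³ / 4.904×10¹²).
r³/μ = 5.401×10⁷ s², so T = 2π × 7.349×10³ = 4.618×10⁴ s.
Converting: 4.618×10⁴ s ÷ 86400 = 0.5344 days.

T ≈ 0.534 days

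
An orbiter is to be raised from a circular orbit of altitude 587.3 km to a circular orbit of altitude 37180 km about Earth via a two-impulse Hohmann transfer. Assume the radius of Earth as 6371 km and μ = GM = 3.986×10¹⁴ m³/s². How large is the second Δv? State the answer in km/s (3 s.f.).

r₁ = 6371 + 587.3 = 6958.3 km = 6.9583×10⁶ m.
r₂ = 6371 + 37180 = 43551 km = 4.3551×10⁷ m.
Transfer ellipse a_t = (r₁ + r₂)/2 = 2.525×10⁷ m.
At r₁: circular v_c1 = √(μ/r₁) = 7569 m/s; transfer-perigee v_p = √[μ(2/r₁ − 1/a_t)] = 9939 m/s.
At r₂: circular v_c2 = √(μ/r₂) = 3025 m/s; transfer-apogee v_a = √[μ(2/r₂ − 1/a_t)] = 1588 m/s.
Δv₂ = v_c2 − v_a = 1437 m/s.
= 1.437 km/s.

Δv ≈ 1.44 km/s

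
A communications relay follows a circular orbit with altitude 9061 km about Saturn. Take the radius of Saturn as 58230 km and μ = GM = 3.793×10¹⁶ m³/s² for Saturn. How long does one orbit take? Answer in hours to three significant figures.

r = 58230 + 9061 = 67291 km = 6.7291×10⁷ m.
Kepler's third law: T = 2π√(r³/μ) = 2π√((6.729×10⁷)³ / 3.793×10¹⁶).
r³/μ = 8.033×10⁶ s², so T = 2π × 2.834×10³ = 1.781×10⁴ s.
Converting: 1.781×10⁴ s ÷ 3600 = 4.947 hours.

T ≈ 4.95 hours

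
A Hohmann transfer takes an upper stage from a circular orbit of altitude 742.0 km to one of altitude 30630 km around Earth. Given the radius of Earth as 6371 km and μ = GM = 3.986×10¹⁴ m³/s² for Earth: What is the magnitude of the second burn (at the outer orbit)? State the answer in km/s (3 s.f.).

r₁ = 6371 + 742.0 = 7113.0 km = 7.1130×10⁶ m.
r₂ = 6371 + 30630 = 37001 km = 3.7001×10⁷ m.
Transfer ellipse a_t = (r₁ + r₂)/2 = 2.206×10⁷ m.
At r₁: circular v_c1 = √(μ/r₁) = 7486 m/s; transfer-perigee v_p = √[μ(2/r₁ − 1/a_t)] = 9696 m/s.
At r₂: circular v_c2 = √(μ/r₂) = 3282 m/s; transfer-apogee v_a = √[μ(2/r₂ − 1/a_t)] = 1864 m/s.
Δv₂ = v_c2 − v_a = 1418 m/s.
= 1.418 km/s.

Δv ≈ 1.42 km/s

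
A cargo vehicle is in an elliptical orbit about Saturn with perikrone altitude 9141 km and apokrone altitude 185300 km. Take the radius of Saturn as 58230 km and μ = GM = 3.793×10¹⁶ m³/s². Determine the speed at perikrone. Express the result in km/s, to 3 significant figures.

v ≈ 29.7 km/s

r_p = 58230 + 9141 = 67371 km = 6.7371×10⁷ m.
r_a = 58230 + 185300 = 243530 km = 2.4353×10⁸ m.
Semi-major axis a = (r_p + r_a)/2 = 1.5545×10⁵ km = 1.555×10⁸ m.
Vis-viva: v² = μ(2/r − 1/a) = 3.793×10¹⁶ × (2.969×10⁻⁸ − 6.433×10⁻⁹) = 8.820×10⁸ m²/s².
v = 29700 m/s = 29.70 km/s.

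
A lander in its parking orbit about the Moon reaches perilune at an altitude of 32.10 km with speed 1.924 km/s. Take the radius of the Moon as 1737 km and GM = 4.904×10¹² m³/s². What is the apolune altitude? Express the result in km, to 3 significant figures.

r_p = 1737 + 32.10 = 1769.1 km = 1.769×10⁶ m.
Specific energy ε = v²/2 − μ/r = -9.211×10⁵ J/kg, so a = −μ/(2ε) = 2.662×10⁶ m.
The apsides satisfy r_p + r_a = 2a, so the apolune radius is 2a − r_p = 3.555×10⁶ m = 3554.7 km.
Apolune altitude = 3554.7 − 1737 = 1817.7 km.

apolune altitude ≈ 1820 km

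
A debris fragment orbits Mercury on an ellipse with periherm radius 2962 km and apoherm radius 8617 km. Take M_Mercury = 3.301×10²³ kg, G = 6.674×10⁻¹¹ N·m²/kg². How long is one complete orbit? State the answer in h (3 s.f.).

μ = GM = 6.674×10⁻¹¹ × 3.301×10²³ = 2.203×10¹³ m³/s².
Semi-major axis a = (r_p + r_a)/2 = (2962.0 + 8617.0)/2 = 5789.5 km = 5.790×10⁶ m.
By Kepler's third law T = 2π√(a³/μ) = 2π × 2.968×10³ = 1.865×10⁴ s.
= 5.180 h.

T ≈ 5.18 h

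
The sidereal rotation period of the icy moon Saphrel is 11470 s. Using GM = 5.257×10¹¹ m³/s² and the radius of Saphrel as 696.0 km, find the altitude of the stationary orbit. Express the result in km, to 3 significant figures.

h_sync ≈ 510 km

A synchronous orbit has period T, so by Kepler's third law a = (μT²/4π²)^(1/3).
μT²/4π² = 5.257×10¹¹ × (1.147×10⁴)² / 39.48 = 1.752×10¹⁸ m³.
a = 1.206×10⁶ m = 1205.5 km.
Altitude h = a − R = 1205.5 − 696.0 = 509.50 km.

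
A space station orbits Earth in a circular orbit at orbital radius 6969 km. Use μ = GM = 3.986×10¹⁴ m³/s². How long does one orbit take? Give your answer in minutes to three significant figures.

r = 6969 km = 6.969×10⁶ m.
Kepler's third law: T = 2π√(r³/μ) = 2π√((6.969×10⁶)³ / 3.986×10¹⁴).
r³/μ = 8.491×10⁵ s², so T = 2π × 9.215×10² = 5.790×10³ s.
Converting: 5.790×10³ s ÷ 60.00 = 96.50 minutes.

T ≈ 96.5 minutes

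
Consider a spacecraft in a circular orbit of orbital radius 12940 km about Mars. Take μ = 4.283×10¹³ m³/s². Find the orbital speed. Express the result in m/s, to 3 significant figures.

v ≈ 1820 m/s

r = 12940 km = 1.294×10⁷ m.
For a circular orbit v = √(μ/r) = √(4.283×10¹³ / 1.294×10⁷) = √(3.310×10⁶) = 1819 m/s.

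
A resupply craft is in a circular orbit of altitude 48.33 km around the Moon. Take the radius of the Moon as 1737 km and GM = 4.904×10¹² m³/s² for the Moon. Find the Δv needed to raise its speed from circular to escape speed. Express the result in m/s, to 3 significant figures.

r = 1737 + 48.33 = 1785.3 km = 1.7853×10⁶ m.
Circular speed v_c = √(μ/r) = 1657 m/s.
Escape speed v_esc = √(2μ/r) = √2 × v_c = 2344 m/s.
Δv = v_esc − v_c = 686.5 m/s.

Δv ≈ 686 m/s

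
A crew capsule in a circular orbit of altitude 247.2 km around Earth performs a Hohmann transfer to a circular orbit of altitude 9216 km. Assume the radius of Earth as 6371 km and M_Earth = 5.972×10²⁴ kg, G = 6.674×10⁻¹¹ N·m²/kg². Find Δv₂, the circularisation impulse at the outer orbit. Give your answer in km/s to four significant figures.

Δv ≈ 1.153 km/s

μ = GM = 6.674×10⁻¹¹ × 5.972×10²⁴ = 3.986×10¹⁴ m³/s².
r₁ = 6371 + 247.2 = 6618.2 km = 6.6182×10⁶ m.
r₂ = 6371 + 9216 = 15587 km = 1.5587×10⁷ m.
Transfer ellipse a_t = (r₁ + r₂)/2 = 1.110×10⁷ m.
At r₁: circular v_c1 = √(μ/r₁) = 7760 m/s; transfer-perigee v_p = √[μ(2/r₁ − 1/a_t)] = 9195 m/s.
At r₂: circular v_c2 = √(μ/r₂) = 5057 m/s; transfer-apogee v_a = √[μ(2/r₂ − 1/a_t)] = 3904 m/s.
Δv₂ = v_c2 − v_a = 1153 m/s.
= 1.153 km/s.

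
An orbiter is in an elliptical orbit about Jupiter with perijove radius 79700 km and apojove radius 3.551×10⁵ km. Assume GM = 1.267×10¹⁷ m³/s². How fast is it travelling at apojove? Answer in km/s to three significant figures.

Semi-major axis a = (r_p + r_a)/2 = 2.1740×10⁵ km = 2.174×10⁸ m.
Vis-viva: v² = μ(2/r − 1/a) = 1.267×10¹⁷ × (5.632×10⁻⁹ − 4.600×10⁻⁹) = 1.308×10⁸ m²/s².
v = 11440 m/s = 11.44 km/s.

v ≈ 11.4 km/s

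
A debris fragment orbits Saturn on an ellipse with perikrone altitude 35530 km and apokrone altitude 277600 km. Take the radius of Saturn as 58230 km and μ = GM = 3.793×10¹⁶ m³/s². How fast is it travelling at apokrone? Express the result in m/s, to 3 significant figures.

r_p = 58230 + 35530 = 93760 km = 9.3760×10⁷ m.
r_a = 58230 + 277600 = 335830 km = 3.3583×10⁸ m.
Semi-major axis a = (r_p + r_a)/2 = 2.1480×10⁵ km = 2.148×10⁸ m.
Vis-viva: v² = μ(2/r − 1/a) = 3.793×10¹⁶ × (5.955×10⁻⁹ − 4.656×10⁻⁹) = 4.930×10⁷ m²/s².
v = 7021 m/s.

v ≈ 7020 m/s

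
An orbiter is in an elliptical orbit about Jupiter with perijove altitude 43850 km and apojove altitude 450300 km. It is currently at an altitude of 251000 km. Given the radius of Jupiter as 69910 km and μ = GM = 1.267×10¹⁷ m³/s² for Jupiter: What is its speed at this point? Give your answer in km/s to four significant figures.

r_p = 69910 + 43850 = 113760 km = 1.1376×10⁸ m.
r_a = 69910 + 450300 = 520210 km = 5.2021×10⁸ m.
r = 69910 + 251000 = 3.2091×10⁵ km = 3.209×10⁸ m.
Semi-major axis a = (r_p + r_a)/2 = 3.1698×10⁵ km = 3.170×10⁸ m.
Vis-viva: v² = μ(2/r − 1/a) = 1.267×10¹⁷ × (6.232×10⁻⁹ − 3.155×10⁻⁹) = 3.899×10⁸ m²/s².
v = 19750 m/s = 19.75 km/s.

v ≈ 19.75 km/s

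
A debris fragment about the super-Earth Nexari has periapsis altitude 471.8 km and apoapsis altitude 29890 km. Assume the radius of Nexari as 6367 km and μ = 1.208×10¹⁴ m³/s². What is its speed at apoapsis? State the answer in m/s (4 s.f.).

r_p = 6367 + 471.8 = 6838.8 km = 6.8388×10⁶ m.
r_a = 6367 + 29890 = 36257 km = 3.6257×10⁷ m.
Semi-major axis a = (r_p + r_a)/2 = 21548 km = 2.155×10⁷ m.
Vis-viva: v² = μ(2/r − 1/a) = 1.208×10¹⁴ × (5.516×10⁻⁸ − 4.641×10⁻⁸) = 1.057×10⁶ m²/s².
v = 1028 m/s.

v ≈ 1028 m/s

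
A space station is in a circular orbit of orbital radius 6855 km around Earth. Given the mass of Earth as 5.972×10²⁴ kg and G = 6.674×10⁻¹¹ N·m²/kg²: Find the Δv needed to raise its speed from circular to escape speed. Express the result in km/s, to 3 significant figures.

Δv ≈ 3.16 km/s

μ = GM = 6.674×10⁻¹¹ × 5.972×10²⁴ = 3.986×10¹⁴ m³/s².
r = 6855 km = 6.855×10⁶ m.
Circular speed v_c = √(μ/r) = 7625 m/s.
Escape speed v_esc = √(2μ/r) = √2 × v_c = 10780 m/s.
Δv = v_esc − v_c = 3158 m/s = 3.158 km/s.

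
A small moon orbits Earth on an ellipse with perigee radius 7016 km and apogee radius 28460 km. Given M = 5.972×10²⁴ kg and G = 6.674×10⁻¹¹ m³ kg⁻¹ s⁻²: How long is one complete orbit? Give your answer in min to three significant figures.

μ = GM = 6.674×10⁻¹¹ × 5.972×10²⁴ = 3.986×10¹⁴ m³/s².
Semi-major axis a = (r_p + r_a)/2 = (7016.0 + 28460)/2 = 17738 km = 1.774×10⁷ m.
By Kepler's third law T = 2π√(a³/μ) = 2π × 3.742×10³ = 2.351×10⁴ s.
= 391.9 min.

T ≈ 392 min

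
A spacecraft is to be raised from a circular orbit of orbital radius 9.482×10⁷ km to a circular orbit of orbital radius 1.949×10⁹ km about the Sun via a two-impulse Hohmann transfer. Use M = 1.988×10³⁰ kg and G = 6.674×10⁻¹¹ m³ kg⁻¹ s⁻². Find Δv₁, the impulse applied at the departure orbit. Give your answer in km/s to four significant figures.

μ = GM = 6.674×10⁻¹¹ × 1.988×10³⁰ = 1.327×10²⁰ m³/s².
r₁ = 9.482×10⁷ km = 9.482×10¹⁰ m.
r₂ = 1.949×10⁹ km = 1.949×10¹² m.
Transfer ellipse a_t = (r₁ + r₂)/2 = 1.022×10¹² m.
At r₁: circular v_c1 = √(μ/r₁) = 37410 m/s; transfer-perihelion v_p = √[μ(2/r₁ − 1/a_t)] = 51660 m/s.
Δv₁ = v_p − v_c1 = 14250 m/s.
= 14.25 km/s.

Δv ≈ 14.25 km/s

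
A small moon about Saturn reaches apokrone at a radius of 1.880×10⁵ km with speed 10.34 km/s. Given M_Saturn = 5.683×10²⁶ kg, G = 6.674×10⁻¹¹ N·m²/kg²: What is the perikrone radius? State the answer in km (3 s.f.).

perikrone radius ≈ 67800 km

μ = GM = 6.674×10⁻¹¹ × 5.683×10²⁶ = 3.793×10¹⁶ m³/s².
r_a = 1.880×10⁸ m.
Specific energy ε = v²/2 − μ/r = -1.483×10⁸ J/kg, so a = −μ/(2ε) = 1.279×10⁸ m.
The apsides satisfy r_p + r_a = 2a, so the perikrone radius is 2a − r_a = 6.777×10⁷ m = 67774 km.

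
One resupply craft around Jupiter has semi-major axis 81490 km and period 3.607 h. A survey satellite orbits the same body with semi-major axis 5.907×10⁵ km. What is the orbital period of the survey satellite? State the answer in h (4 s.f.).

T₂ ≈ 70.39 h

Kepler's third law: T² ∝ a³, so T₂ = T₁ (a₂/a₁)^(3/2).
a₂/a₁ = 7.249, (a₂/a₁)^(3/2) = 19.52.
T₂ = 3.607 × 19.52 = 70.39 h.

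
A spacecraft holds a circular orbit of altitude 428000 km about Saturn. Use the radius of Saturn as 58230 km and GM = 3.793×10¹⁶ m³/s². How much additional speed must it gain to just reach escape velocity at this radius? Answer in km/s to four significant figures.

Δv ≈ 3.658 km/s

r = 58230 + 428000 = 486230 km = 4.8623×10⁸ m.
Circular speed v_c = √(μ/r) = 8832 m/s.
Escape speed v_esc = √(2μ/r) = √2 × v_c = 12490 m/s.
Δv = v_esc − v_c = 3658 m/s = 3.658 km/s.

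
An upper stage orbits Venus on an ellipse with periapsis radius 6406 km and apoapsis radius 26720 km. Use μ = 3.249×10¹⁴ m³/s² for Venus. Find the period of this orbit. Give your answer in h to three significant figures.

Semi-major axis a = (r_p + r_a)/2 = (6406.0 + 26720)/2 = 16563 km = 1.656×10⁷ m.
By Kepler's third law T = 2π√(a³/μ) = 2π × 3.740×10³ = 2.350×10⁴ s.
= 6.527 h.

T ≈ 6.53 h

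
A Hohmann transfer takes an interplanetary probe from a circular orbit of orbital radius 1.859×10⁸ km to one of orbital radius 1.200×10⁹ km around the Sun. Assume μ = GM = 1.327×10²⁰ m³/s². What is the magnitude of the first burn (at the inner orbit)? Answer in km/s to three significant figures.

Δv ≈ 8.44 km/s

r₁ = 1.859×10⁸ km = 1.859×10¹¹ m.
r₂ = 1.200×10⁹ km = 1.200×10¹² m.
Transfer ellipse a_t = (r₁ + r₂)/2 = 6.930×10¹¹ m.
At r₁: circular v_c1 = √(μ/r₁) = 26720 m/s; transfer-perihelion v_p = √[μ(2/r₁ − 1/a_t)] = 35160 m/s.
Δv₁ = v_p − v_c1 = 8441 m/s.
= 8.441 km/s.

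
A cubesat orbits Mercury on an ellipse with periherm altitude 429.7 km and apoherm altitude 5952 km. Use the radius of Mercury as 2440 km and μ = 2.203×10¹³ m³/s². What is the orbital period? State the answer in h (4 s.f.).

r_p = 2440 + 429.7 = 2869.7 km = 2.8697×10⁶ m.
r_a = 2440 + 5952 = 8392.0 km = 8.3920×10⁶ m.
Semi-major axis a = (r_p + r_a)/2 = (2869.7 + 8392.0)/2 = 5630.9 km = 5.631×10⁶ m.
By Kepler's third law T = 2π√(a³/μ) = 2π × 2.847×10³ = 1.789×10⁴ s.
= 4.969 h.

T ≈ 4.969 h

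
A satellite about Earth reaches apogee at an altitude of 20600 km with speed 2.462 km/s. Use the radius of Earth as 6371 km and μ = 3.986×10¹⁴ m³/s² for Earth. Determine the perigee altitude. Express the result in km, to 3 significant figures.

r_a = 6371 + 20600 = 26971 km = 2.697×10⁷ m.
Specific energy ε = v²/2 − μ/r = -1.175×10⁷ J/kg, so a = −μ/(2ε) = 1.696×10⁷ m.
The apsides satisfy r_p + r_a = 2a, so the perigee radius is 2a − r_a = 6.958×10⁶ m = 6957.8 km.
Perigee altitude = 6957.8 − 6371 = 586.85 km.

perigee altitude ≈ 587 km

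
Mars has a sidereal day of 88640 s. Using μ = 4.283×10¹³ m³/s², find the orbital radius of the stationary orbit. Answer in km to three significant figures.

r_sync ≈ 20400 km

A synchronous orbit has period T, so by Kepler's third law a = (μT²/4π²)^(1/3).
μT²/4π² = 4.283×10¹³ × (8.864×10⁴)² / 39.48 = 8.524×10²¹ m³.
a = 2.043×10⁷ m = 20428 km.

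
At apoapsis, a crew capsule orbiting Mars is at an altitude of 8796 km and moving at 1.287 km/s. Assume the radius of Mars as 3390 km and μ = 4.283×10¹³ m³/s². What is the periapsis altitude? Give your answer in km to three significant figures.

periapsis altitude ≈ 367 km

r_a = 3390 + 8796 = 12186 km = 1.219×10⁷ m.
Specific energy ε = v²/2 − μ/r = -2.687×10⁶ J/kg, so a = −μ/(2ε) = 7.971×10⁶ m.
The apsides satisfy r_p + r_a = 2a, so the periapsis radius is 2a − r_a = 3.757×10⁶ m = 3756.6 km.
Periapsis altitude = 3756.6 − 3390 = 366.65 km.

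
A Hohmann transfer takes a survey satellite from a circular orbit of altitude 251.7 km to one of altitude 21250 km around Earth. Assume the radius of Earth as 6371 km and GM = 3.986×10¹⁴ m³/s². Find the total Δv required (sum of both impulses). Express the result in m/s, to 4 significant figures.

r₁ = 6371 + 251.7 = 6622.7 km = 6.6227×10⁶ m.
r₂ = 6371 + 21250 = 27621 km = 2.7621×10⁷ m.
Transfer ellipse a_t = (r₁ + r₂)/2 = 1.712×10⁷ m.
At r₁: circular v_c1 = √(μ/r₁) = 7758 m/s; transfer-perigee v_p = √[μ(2/r₁ − 1/a_t)] = 9854 m/s.
Δv₁ = v_p − v_c1 = 2096 m/s.
At r₂: circular v_c2 = √(μ/r₂) = 3799 m/s; transfer-apogee v_a = √[μ(2/r₂ − 1/a_t)] = 2363 m/s.
Δv₂ = v_c2 − v_a = 1436 m/s.
Total Δv = Δv₁ + Δv₂ = 3532 m/s.

Δv_total ≈ 3532 m/s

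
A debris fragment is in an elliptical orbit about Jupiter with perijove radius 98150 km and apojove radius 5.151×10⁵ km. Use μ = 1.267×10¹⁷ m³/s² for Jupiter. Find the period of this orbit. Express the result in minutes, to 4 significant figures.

Semi-major axis a = (r_p + r_a)/2 = (98150 + 5.1510×10⁵)/2 = 3.0662×10⁵ km = 3.066×10⁸ m.
By Kepler's third law T = 2π√(a³/μ) = 2π × 1.508×10⁴ = 9.478×10⁴ s.
= 1580 minutes.

T ≈ 1580 minutes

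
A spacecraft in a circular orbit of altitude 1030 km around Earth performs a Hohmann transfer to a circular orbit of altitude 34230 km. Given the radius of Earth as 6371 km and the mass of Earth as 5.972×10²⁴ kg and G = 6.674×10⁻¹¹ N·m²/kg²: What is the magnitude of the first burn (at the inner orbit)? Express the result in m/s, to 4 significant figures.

μ = GM = 6.674×10⁻¹¹ × 5.972×10²⁴ = 3.986×10¹⁴ m³/s².
r₁ = 6371 + 1030 = 7401.0 km = 7.4010×10⁶ m.
r₂ = 6371 + 34230 = 40601 km = 4.0601×10⁷ m.
Transfer ellipse a_t = (r₁ + r₂)/2 = 2.400×10⁷ m.
At r₁: circular v_c1 = √(μ/r₁) = 7339 m/s; transfer-perigee v_p = √[μ(2/r₁ − 1/a_t)] = 9545 m/s.
Δv₁ = v_p − v_c1 = 2206 m/s.

Δv ≈ 2206 m/s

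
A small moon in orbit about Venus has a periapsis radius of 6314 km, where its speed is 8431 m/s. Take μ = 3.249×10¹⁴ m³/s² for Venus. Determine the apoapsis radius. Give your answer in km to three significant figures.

apoapsis radius ≈ 14100 km

r_p = 6.314×10⁶ m.
Specific energy ε = v²/2 − μ/r = -1.592×10⁷ J/kg, so a = −μ/(2ε) = 1.021×10⁷ m.
The apsides satisfy r_p + r_a = 2a, so the apoapsis radius is 2a − r_p = 1.410×10⁷ m = 14099 km.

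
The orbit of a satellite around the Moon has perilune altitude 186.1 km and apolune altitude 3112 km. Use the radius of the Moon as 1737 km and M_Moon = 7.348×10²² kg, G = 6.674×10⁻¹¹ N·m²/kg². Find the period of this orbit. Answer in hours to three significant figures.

T ≈ 4.91 hours

μ = GM = 6.674×10⁻¹¹ × 7.348×10²² = 4.904×10¹² m³/s².
r_p = 1737 + 186.1 = 1923.1 km = 1.9231×10⁶ m.
r_a = 1737 + 3112 = 4849.0 km = 4.8490×10⁶ m.
Semi-major axis a = (r_p + r_a)/2 = (1923.1 + 4849.0)/2 = 3386.1 km = 3.386×10⁶ m.
By Kepler's third law T = 2π√(a³/μ) = 2π × 2.814×10³ = 1.768×10⁴ s.
= 4.911 hours.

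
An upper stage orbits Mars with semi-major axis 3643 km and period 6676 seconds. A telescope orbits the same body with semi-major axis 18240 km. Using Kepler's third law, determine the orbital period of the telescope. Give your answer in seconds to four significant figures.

T₂ ≈ 74790 seconds

Kepler's third law: T² ∝ a³, so T₂ = T₁ (a₂/a₁)^(3/2).
a₂/a₁ = 5.007, (a₂/a₁)^(3/2) = 11.20.
T₂ = 6676 × 11.20 = 74790 seconds.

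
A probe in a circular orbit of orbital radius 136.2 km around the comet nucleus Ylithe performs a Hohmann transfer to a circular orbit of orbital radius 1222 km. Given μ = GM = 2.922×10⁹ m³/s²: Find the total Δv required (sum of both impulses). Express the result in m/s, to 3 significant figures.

Δv_total ≈ 77.0 m/s

r₁ = 136.2 km = 1.362×10⁵ m.
r₂ = 1222 km = 1.222×10⁶ m.
Transfer ellipse a_t = (r₁ + r₂)/2 = 6.791×10⁵ m.
At r₁: circular v_c1 = √(μ/r₁) = 146.5 m/s; transfer-periapsis v_p = √[μ(2/r₁ − 1/a_t)] = 196.5 m/s.
Δv₁ = v_p − v_c1 = 50.01 m/s.
At r₂: circular v_c2 = √(μ/r₂) = 48.90 m/s; transfer-apoapsis v_a = √[μ(2/r₂ − 1/a_t)] = 21.90 m/s.
Δv₂ = v_c2 − v_a = 27.00 m/s.
Total Δv = Δv₁ + Δv₂ = 77.01 m/s.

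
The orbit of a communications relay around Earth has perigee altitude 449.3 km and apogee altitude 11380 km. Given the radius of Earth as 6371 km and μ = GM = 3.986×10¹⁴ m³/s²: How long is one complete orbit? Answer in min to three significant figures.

r_p = 6371 + 449.3 = 6820.3 km = 6.8203×10⁶ m.
r_a = 6371 + 11380 = 17751 km = 1.7751×10⁷ m.
Semi-major axis a = (r_p + r_a)/2 = (6820.3 + 17751)/2 = 12286 km = 1.229×10⁷ m.
By Kepler's third law T = 2π√(a³/μ) = 2π × 2.157×10³ = 1.355×10⁴ s.
= 225.9 min.

T ≈ 226 min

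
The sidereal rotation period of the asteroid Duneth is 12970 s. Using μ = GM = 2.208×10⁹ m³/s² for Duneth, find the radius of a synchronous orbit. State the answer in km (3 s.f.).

r_sync ≈ 211 km

A synchronous orbit has period T, so by Kepler's third law a = (μT²/4π²)^(1/3).
μT²/4π² = 2.208×10⁹ × (1.297×10⁴)² / 39.48 = 9.408×10¹⁵ m³.
a = 2.111×10⁵ m = 211.11 km.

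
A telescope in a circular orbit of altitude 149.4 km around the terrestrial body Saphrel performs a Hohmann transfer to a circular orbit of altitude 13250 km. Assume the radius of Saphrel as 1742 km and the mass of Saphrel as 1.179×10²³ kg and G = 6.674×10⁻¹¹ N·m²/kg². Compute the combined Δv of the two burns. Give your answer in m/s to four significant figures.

μ = GM = 6.674×10⁻¹¹ × 1.179×10²³ = 7.869×10¹² m³/s².
r₁ = 1742 + 149.4 = 1891.4 km = 1.8914×10⁶ m.
r₂ = 1742 + 13250 = 14992 km = 1.4992×10⁷ m.
Transfer ellipse a_t = (r₁ + r₂)/2 = 8.442×10⁶ m.
At r₁: circular v_c1 = √(μ/r₁) = 2040 m/s; transfer-periapsis v_p = √[μ(2/r₁ − 1/a_t)] = 2718 m/s.
Δv₁ = v_p − v_c1 = 678.5 m/s.
At r₂: circular v_c2 = √(μ/r₂) = 724.5 m/s; transfer-apoapsis v_a = √[μ(2/r₂ − 1/a_t)] = 342.9 m/s.
Δv₂ = v_c2 − v_a = 381.5 m/s.
Total Δv = Δv₁ + Δv₂ = 1060 m/s.

Δv_total ≈ 1060 m/s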